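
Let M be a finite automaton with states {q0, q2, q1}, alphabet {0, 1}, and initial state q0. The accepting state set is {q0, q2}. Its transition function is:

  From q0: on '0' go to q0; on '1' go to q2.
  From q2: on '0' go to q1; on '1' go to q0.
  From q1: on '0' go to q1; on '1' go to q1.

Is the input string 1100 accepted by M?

start at q0
read '1': q0 → q2
read '1': q2 → q0
read '0': q0 → q0
read '0': q0 → q0
End state q0 is accepting.

Yes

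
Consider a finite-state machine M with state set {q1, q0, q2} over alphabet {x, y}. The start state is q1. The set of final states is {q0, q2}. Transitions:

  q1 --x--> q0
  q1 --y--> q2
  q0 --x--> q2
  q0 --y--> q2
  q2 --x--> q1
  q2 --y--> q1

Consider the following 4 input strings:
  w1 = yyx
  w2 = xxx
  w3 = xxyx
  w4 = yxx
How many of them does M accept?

3

w1: Trace: q1 -y-> q2 -y-> q1 -x-> q0  → end q0, accepted
w2: Trace: q1 -x-> q0 -x-> q2 -x-> q1  → end q1, rejected
w3: Trace: q1 -x-> q0 -x-> q2 -y-> q1 -x-> q0  → end q0, accepted
w4: Trace: q1 -y-> q2 -x-> q1 -x-> q0  → end q0, accepted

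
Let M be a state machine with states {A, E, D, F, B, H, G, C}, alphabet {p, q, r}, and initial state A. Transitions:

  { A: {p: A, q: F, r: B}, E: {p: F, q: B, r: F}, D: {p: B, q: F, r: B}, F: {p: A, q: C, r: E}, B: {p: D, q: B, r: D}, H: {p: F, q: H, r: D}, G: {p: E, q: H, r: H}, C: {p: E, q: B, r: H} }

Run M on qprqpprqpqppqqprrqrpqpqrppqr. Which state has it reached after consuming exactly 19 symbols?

D

start at A
read 'q': A → F
read 'p': F → A
read 'r': A → B
read 'q': B → B
read 'p': B → D
read 'p': D → B
read 'r': B → D
read 'q': D → F
read 'p': F → A
read 'q': A → F
read 'p': F → A
read 'p': A → A
read 'q': A → F
read 'q': F → C
read 'p': C → E
read 'r': E → F
read 'r': F → E
read 'q': E → B
read 'r': B → D
After 19 symbols: D.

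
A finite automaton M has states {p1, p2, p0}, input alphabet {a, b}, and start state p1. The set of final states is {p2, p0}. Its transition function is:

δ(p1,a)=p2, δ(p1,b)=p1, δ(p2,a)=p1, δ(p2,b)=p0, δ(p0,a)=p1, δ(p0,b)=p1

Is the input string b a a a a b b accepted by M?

No

start at p1
read 'b': p1 → p1
read 'a': p1 → p2
read 'a': p2 → p1
read 'a': p1 → p2
read 'a': p2 → p1
read 'b': p1 → p1
read 'b': p1 → p1
End state p1 is not accepting.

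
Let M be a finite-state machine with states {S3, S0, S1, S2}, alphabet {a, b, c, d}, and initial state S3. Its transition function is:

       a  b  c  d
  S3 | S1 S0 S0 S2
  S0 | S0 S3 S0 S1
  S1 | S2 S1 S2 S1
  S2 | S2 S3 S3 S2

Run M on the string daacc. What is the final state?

S0

start at S3
read 'd': S3 → S2
read 'a': S2 → S2
read 'a': S2 → S2
read 'c': S2 → S3
read 'c': S3 → S0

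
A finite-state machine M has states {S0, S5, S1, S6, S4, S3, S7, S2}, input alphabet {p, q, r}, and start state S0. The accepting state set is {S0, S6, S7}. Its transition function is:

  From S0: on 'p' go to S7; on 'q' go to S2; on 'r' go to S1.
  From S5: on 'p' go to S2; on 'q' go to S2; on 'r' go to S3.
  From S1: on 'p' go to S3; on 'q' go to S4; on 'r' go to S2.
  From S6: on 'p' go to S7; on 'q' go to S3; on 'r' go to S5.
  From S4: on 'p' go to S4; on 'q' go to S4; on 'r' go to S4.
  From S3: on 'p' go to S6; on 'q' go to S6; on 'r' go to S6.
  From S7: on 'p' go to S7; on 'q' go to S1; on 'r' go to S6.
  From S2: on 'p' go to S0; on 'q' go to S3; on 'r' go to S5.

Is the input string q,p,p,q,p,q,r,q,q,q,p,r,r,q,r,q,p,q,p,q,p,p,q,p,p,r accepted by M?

No

start at S0
read 'q': S0 → S2
read 'p': S2 → S0
read 'p': S0 → S7
read 'q': S7 → S1
read 'p': S1 → S3
read 'q': S3 → S6
read 'r': S6 → S5
read 'q': S5 → S2
read 'q': S2 → S3
read 'q': S3 → S6
read 'p': S6 → S7
read 'r': S7 → S6
read 'r': S6 → S5
read 'q': S5 → S2
read 'r': S2 → S5
read 'q': S5 → S2
read 'p': S2 → S0
read 'q': S0 → S2
read 'p': S2 → S0
read 'q': S0 → S2
read 'p': S2 → S0
read 'p': S0 → S7
read 'q': S7 → S1
read 'p': S1 → S3
read 'p': S3 → S6
read 'r': S6 → S5
End state S5 is not accepting.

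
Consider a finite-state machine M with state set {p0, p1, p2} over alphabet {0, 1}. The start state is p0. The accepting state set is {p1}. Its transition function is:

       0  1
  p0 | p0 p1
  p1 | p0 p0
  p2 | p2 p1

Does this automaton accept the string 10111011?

start at p0
read '1': p0 → p1
read '0': p1 → p0
read '1': p0 → p1
read '1': p1 → p0
read '1': p0 → p1
read '0': p1 → p0
read '1': p0 → p1
read '1': p1 → p0
End state p0 is not accepting.

No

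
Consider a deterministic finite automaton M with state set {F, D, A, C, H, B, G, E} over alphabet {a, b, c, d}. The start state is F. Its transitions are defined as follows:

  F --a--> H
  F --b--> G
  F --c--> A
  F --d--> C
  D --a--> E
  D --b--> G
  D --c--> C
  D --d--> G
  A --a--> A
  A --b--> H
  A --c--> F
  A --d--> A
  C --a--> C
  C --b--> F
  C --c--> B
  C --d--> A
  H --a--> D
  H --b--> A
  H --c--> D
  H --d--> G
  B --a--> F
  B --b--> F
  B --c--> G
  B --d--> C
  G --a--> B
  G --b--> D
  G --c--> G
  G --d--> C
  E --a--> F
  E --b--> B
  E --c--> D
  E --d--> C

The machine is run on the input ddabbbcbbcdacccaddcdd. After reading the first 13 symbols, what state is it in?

F

Trace: F -d-> C -d-> A -a-> A -b-> H -b-> A -b-> H -c-> D -b-> G -b-> D -c-> C -d-> A -a-> A -c-> F
After 13 symbols: F.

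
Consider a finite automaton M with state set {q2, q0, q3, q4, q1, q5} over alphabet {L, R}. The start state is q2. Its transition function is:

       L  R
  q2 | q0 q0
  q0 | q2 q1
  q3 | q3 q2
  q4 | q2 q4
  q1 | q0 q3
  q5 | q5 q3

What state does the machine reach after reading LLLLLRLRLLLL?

q2 → q0 → q2 → q0 → q2 → q0 → q1 → q0 → q1 → q0 → q2 → q0 → q2

q2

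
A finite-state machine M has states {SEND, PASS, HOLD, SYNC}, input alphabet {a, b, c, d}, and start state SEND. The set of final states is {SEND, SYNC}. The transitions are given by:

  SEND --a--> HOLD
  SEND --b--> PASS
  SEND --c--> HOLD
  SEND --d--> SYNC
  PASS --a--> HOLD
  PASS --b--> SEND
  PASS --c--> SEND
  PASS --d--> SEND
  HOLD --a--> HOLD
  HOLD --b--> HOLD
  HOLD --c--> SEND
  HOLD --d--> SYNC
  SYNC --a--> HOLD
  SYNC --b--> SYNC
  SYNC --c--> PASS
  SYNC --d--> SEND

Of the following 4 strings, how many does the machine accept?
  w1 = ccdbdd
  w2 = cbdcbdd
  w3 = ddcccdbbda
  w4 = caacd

3

w1:
  start at SEND
  read 'c': SEND → HOLD
  read 'c': HOLD → SEND
  read 'd': SEND → SYNC
  read 'b': SYNC → SYNC
  read 'd': SYNC → SEND
  read 'd': SEND → SYNC
  end SYNC, accepted
w2:
  start at SEND
  read 'c': SEND → HOLD
  read 'b': HOLD → HOLD
  read 'd': HOLD → SYNC
  read 'c': SYNC → PASS
  read 'b': PASS → SEND
  read 'd': SEND → SYNC
  read 'd': SYNC → SEND
  end SEND, accepted
w3:
  start at SEND
  read 'd': SEND → SYNC
  read 'd': SYNC → SEND
  read 'c': SEND → HOLD
  read 'c': HOLD → SEND
  read 'c': SEND → HOLD
  read 'd': HOLD → SYNC
  read 'b': SYNC → SYNC
  read 'b': SYNC → SYNC
  read 'd': SYNC → SEND
  read 'a': SEND → HOLD
  end HOLD, rejected
w4:
  start at SEND
  read 'c': SEND → HOLD
  read 'a': HOLD → HOLD
  read 'a': HOLD → HOLD
  read 'c': HOLD → SEND
  read 'd': SEND → SYNC
  end SYNC, accepted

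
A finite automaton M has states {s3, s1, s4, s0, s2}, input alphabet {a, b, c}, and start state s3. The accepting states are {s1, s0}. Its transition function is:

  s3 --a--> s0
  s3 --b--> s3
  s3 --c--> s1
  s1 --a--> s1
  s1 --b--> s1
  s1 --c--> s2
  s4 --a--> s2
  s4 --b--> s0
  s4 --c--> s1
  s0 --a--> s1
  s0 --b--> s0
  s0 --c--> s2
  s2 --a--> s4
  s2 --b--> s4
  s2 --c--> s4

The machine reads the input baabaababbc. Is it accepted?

No

Trace: s3 -b-> s3 -a-> s0 -a-> s1 -b-> s1 -a-> s1 -a-> s1 -b-> s1 -a-> s1 -b-> s1 -b-> s1 -c-> s2
End state s2 is not accepting.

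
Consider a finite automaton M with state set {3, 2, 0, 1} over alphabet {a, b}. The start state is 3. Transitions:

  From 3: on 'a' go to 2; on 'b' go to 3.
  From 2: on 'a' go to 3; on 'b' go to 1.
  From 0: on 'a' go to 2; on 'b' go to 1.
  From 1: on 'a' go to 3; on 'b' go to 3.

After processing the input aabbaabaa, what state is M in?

3

start at 3
read 'a': 3 → 2
read 'a': 2 → 3
read 'b': 3 → 3
read 'b': 3 → 3
read 'a': 3 → 2
read 'a': 2 → 3
read 'b': 3 → 3
read 'a': 3 → 2
read 'a': 2 → 3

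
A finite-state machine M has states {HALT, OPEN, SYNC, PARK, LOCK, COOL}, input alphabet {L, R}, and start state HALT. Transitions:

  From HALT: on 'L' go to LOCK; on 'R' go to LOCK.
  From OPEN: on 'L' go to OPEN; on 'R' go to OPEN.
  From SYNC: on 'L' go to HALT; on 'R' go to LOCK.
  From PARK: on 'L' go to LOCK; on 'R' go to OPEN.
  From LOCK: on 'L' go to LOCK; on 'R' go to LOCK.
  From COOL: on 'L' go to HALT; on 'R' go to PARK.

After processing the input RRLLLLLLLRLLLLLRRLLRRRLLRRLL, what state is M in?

HALT → LOCK → LOCK → LOCK → LOCK → LOCK → LOCK → LOCK → LOCK → LOCK → LOCK → LOCK → LOCK → LOCK → LOCK → LOCK → LOCK → LOCK → LOCK → LOCK → LOCK → LOCK → LOCK → LOCK → LOCK → LOCK → LOCK → LOCK → LOCK

LOCK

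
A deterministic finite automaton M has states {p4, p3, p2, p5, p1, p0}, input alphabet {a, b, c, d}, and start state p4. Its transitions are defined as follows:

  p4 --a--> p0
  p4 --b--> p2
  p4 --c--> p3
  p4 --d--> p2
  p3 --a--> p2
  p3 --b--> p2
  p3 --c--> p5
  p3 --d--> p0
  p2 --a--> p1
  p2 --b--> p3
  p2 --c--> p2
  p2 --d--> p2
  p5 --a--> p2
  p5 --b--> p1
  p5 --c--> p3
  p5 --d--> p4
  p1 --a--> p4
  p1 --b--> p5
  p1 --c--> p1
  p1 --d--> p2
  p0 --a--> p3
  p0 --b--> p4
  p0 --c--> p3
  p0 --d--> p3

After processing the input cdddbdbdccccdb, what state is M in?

start at p4
read 'c': p4 → p3
read 'd': p3 → p0
read 'd': p0 → p3
read 'd': p3 → p0
read 'b': p0 → p4
read 'd': p4 → p2
read 'b': p2 → p3
read 'd': p3 → p0
read 'c': p0 → p3
read 'c': p3 → p5
read 'c': p5 → p3
read 'c': p3 → p5
read 'd': p5 → p4
read 'b': p4 → p2

p2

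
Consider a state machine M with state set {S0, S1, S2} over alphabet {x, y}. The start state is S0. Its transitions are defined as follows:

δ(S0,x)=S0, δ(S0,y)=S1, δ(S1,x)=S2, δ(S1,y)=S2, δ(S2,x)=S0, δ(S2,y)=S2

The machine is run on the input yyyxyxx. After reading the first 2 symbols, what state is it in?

S2

start at S0
read 'y': S0 → S1
read 'y': S1 → S2
After 2 symbols: S2.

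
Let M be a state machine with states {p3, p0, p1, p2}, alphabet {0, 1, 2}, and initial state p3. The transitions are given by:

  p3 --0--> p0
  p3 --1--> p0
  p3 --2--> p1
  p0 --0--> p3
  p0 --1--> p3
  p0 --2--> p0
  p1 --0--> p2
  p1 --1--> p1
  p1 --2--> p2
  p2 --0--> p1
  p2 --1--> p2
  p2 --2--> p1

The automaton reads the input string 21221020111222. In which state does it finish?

p1

start at p3
read '2': p3 → p1
read '1': p1 → p1
read '2': p1 → p2
read '2': p2 → p1
read '1': p1 → p1
read '0': p1 → p2
read '2': p2 → p1
read '0': p1 → p2
read '1': p2 → p2
read '1': p2 → p2
read '1': p2 → p2
read '2': p2 → p1
read '2': p1 → p2
read '2': p2 → p1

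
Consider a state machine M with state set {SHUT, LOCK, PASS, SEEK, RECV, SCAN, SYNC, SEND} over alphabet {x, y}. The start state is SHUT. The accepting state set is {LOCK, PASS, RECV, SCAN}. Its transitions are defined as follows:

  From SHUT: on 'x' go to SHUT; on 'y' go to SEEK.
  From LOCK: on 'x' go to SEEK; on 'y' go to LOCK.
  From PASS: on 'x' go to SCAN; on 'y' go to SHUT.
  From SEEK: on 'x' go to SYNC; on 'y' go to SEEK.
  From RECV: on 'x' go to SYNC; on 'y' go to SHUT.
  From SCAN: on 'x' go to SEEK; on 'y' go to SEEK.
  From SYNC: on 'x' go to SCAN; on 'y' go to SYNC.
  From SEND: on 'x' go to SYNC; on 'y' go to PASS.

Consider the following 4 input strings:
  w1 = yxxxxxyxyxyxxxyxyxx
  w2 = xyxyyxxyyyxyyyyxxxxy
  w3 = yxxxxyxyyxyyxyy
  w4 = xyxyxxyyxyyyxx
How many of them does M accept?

0

w1: Trace: SHUT -y-> SEEK -x-> SYNC -x-> SCAN -x-> SEEK -x-> SYNC -x-> SCAN -y-> SEEK -x-> SYNC -y-> SYNC -x-> SCAN -y-> SEEK -x-> SYNC -x-> SCAN -x-> SEEK -y-> SEEK -x-> SYNC -y-> SYNC -x-> SCAN -x-> SEEK  → end SEEK, rejected
w2: Trace: SHUT -x-> SHUT -y-> SEEK -x-> SYNC -y-> SYNC -y-> SYNC -x-> SCAN -x-> SEEK -y-> SEEK -y-> SEEK -y-> SEEK -x-> SYNC -y-> SYNC -y-> SYNC -y-> SYNC -y-> SYNC -x-> SCAN -x-> SEEK -x-> SYNC -x-> SCAN -y-> SEEK  → end SEEK, rejected
w3: Trace: SHUT -y-> SEEK -x-> SYNC -x-> SCAN -x-> SEEK -x-> SYNC -y-> SYNC -x-> SCAN -y-> SEEK -y-> SEEK -x-> SYNC -y-> SYNC -y-> SYNC -x-> SCAN -y-> SEEK -y-> SEEK  → end SEEK, rejected
w4: Trace: SHUT -x-> SHUT -y-> SEEK -x-> SYNC -y-> SYNC -x-> SCAN -x-> SEEK -y-> SEEK -y-> SEEK -x-> SYNC -y-> SYNC -y-> SYNC -y-> SYNC -x-> SCAN -x-> SEEK  → end SEEK, rejected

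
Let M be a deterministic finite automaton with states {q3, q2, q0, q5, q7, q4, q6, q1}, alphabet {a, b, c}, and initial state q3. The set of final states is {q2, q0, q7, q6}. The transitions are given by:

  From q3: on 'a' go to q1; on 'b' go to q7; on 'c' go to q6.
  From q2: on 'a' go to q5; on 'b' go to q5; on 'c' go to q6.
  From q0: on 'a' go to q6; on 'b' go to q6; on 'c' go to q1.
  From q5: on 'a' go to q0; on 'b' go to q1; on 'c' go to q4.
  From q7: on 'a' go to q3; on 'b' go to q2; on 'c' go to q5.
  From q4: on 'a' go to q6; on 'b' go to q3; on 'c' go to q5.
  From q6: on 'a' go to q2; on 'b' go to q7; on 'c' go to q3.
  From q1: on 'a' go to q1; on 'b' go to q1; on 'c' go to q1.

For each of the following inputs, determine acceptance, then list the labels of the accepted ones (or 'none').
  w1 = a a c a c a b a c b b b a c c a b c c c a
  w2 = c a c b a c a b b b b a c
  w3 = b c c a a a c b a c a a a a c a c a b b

w1:
  start at q3
  read 'a': q3 → q1
  read 'a': q1 → q1
  read 'c': q1 → q1
  read 'a': q1 → q1
  read 'c': q1 → q1
  read 'a': q1 → q1
  read 'b': q1 → q1
  read 'a': q1 → q1
  read 'c': q1 → q1
  read 'b': q1 → q1
  read 'b': q1 → q1
  read 'b': q1 → q1
  read 'a': q1 → q1
  read 'c': q1 → q1
  read 'c': q1 → q1
  read 'a': q1 → q1
  read 'b': q1 → q1
  read 'c': q1 → q1
  read 'c': q1 → q1
  read 'c': q1 → q1
  read 'a': q1 → q1
  end q1, rejected
w2:
  start at q3
  read 'c': q3 → q6
  read 'a': q6 → q2
  read 'c': q2 → q6
  read 'b': q6 → q7
  read 'a': q7 → q3
  read 'c': q3 → q6
  read 'a': q6 → q2
  read 'b': q2 → q5
  read 'b': q5 → q1
  read 'b': q1 → q1
  read 'b': q1 → q1
  read 'a': q1 → q1
  read 'c': q1 → q1
  end q1, rejected
w3:
  start at q3
  read 'b': q3 → q7
  read 'c': q7 → q5
  read 'c': q5 → q4
  read 'a': q4 → q6
  read 'a': q6 → q2
  read 'a': q2 → q5
  read 'c': q5 → q4
  read 'b': q4 → q3
  read 'a': q3 → q1
  read 'c': q1 → q1
  read 'a': q1 → q1
  read 'a': q1 → q1
  read 'a': q1 → q1
  read 'a': q1 → q1
  read 'c': q1 → q1
  read 'a': q1 → q1
  read 'c': q1 → q1
  read 'a': q1 → q1
  read 'b': q1 → q1
  read 'b': q1 → q1
  end q1, rejected

none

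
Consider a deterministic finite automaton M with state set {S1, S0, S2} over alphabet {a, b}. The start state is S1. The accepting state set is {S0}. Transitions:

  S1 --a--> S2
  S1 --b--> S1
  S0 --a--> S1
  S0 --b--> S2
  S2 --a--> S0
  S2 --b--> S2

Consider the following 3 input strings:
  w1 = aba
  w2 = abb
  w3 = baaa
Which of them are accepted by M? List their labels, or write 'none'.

w1

w1:
  start at S1
  read 'a': S1 → S2
  read 'b': S2 → S2
  read 'a': S2 → S0
  end S0, accepted
w2:
  start at S1
  read 'a': S1 → S2
  read 'b': S2 → S2
  read 'b': S2 → S2
  end S2, rejected
w3:
  start at S1
  read 'b': S1 → S1
  read 'a': S1 → S2
  read 'a': S2 → S0
  read 'a': S0 → S1
  end S1, rejected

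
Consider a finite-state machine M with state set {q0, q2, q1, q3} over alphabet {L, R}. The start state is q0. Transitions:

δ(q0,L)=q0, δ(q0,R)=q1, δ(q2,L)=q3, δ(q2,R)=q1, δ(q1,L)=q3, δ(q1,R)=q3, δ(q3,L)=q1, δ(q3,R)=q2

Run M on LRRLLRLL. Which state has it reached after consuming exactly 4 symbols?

q1

Trace: q0 -L-> q0 -R-> q1 -R-> q3 -L-> q1
After 4 symbols: q1.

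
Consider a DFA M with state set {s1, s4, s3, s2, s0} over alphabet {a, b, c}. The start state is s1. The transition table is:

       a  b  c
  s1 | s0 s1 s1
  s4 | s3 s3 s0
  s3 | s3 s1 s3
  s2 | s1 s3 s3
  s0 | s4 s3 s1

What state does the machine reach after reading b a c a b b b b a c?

s1 → s1 → s0 → s1 → s0 → s3 → s1 → s1 → s1 → s0 → s1

s1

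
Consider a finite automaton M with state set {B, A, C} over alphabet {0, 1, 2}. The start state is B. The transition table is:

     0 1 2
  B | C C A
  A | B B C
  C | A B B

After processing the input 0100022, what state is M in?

Trace: B -0-> C -1-> B -0-> C -0-> A -0-> B -2-> A -2-> C

C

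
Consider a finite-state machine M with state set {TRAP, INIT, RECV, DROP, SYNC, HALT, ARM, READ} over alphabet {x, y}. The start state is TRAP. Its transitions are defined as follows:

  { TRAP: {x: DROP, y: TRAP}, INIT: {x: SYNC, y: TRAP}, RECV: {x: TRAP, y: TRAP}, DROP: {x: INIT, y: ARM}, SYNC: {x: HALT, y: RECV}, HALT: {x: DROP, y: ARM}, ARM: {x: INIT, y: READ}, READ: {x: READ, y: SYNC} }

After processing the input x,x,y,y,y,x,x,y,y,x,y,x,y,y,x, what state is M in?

TRAP → DROP → INIT → TRAP → TRAP → TRAP → DROP → INIT → TRAP → TRAP → DROP → ARM → INIT → TRAP → TRAP → DROP

DROP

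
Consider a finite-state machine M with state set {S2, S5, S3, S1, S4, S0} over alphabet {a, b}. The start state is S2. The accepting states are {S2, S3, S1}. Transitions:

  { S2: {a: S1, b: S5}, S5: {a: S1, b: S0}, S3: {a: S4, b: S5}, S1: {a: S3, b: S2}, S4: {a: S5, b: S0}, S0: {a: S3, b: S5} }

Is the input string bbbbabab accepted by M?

Yes

Trace: S2 -b-> S5 -b-> S0 -b-> S5 -b-> S0 -a-> S3 -b-> S5 -a-> S1 -b-> S2
End state S2 is accepting.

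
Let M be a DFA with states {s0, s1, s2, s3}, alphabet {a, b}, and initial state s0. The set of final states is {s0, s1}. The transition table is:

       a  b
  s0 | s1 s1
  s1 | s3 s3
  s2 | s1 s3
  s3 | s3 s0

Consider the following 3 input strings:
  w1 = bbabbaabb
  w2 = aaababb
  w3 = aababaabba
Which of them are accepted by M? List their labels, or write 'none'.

w1, w2

w1: Trace: s0 -b-> s1 -b-> s3 -a-> s3 -b-> s0 -b-> s1 -a-> s3 -a-> s3 -b-> s0 -b-> s1  → end s1, accepted
w2: Trace: s0 -a-> s1 -a-> s3 -a-> s3 -b-> s0 -a-> s1 -b-> s3 -b-> s0  → end s0, accepted
w3: Trace: s0 -a-> s1 -a-> s3 -b-> s0 -a-> s1 -b-> s3 -a-> s3 -a-> s3 -b-> s0 -b-> s1 -a-> s3  → end s3, rejected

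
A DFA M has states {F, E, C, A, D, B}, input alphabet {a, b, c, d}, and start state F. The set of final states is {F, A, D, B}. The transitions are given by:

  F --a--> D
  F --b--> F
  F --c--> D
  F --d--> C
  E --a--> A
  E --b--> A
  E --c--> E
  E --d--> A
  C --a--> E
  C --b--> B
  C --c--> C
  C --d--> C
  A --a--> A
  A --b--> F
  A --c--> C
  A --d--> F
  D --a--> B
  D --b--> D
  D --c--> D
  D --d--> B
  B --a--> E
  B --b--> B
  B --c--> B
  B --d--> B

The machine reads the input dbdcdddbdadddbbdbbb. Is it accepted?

Yes

Trace: F -d-> C -b-> B -d-> B -c-> B -d-> B -d-> B -d-> B -b-> B -d-> B -a-> E -d-> A -d-> F -d-> C -b-> B -b-> B -d-> B -b-> B -b-> B -b-> B
End state B is accepting.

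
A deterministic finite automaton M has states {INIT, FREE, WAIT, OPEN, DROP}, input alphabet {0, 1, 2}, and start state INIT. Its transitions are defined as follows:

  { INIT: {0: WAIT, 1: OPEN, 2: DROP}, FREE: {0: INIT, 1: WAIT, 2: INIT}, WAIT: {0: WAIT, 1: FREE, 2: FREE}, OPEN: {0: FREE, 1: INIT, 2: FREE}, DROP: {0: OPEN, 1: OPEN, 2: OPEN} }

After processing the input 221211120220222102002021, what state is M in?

start at INIT
read '2': INIT → DROP
read '2': DROP → OPEN
read '1': OPEN → INIT
read '2': INIT → DROP
read '1': DROP → OPEN
read '1': OPEN → INIT
read '1': INIT → OPEN
read '2': OPEN → FREE
read '0': FREE → INIT
read '2': INIT → DROP
read '2': DROP → OPEN
read '0': OPEN → FREE
read '2': FREE → INIT
read '2': INIT → DROP
read '2': DROP → OPEN
read '1': OPEN → INIT
read '0': INIT → WAIT
read '2': WAIT → FREE
read '0': FREE → INIT
read '0': INIT → WAIT
read '2': WAIT → FREE
read '0': FREE → INIT
read '2': INIT → DROP
read '1': DROP → OPEN

OPEN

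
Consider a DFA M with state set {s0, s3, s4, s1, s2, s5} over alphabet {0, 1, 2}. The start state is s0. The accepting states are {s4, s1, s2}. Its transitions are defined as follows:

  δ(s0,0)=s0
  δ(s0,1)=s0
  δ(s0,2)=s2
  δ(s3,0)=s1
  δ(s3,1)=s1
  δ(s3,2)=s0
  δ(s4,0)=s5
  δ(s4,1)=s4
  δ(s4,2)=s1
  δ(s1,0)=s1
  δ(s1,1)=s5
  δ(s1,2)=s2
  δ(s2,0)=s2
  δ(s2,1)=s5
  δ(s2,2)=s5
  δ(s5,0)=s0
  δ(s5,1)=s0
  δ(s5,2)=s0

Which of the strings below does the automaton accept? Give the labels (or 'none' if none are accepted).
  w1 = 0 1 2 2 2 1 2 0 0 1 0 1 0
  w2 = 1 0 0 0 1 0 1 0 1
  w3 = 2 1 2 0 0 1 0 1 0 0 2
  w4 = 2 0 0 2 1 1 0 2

w1:
  start at s0
  read '0': s0 → s0
  read '1': s0 → s0
  read '2': s0 → s2
  read '2': s2 → s5
  read '2': s5 → s0
  read '1': s0 → s0
  read '2': s0 → s2
  read '0': s2 → s2
  read '0': s2 → s2
  read '1': s2 → s5
  read '0': s5 → s0
  read '1': s0 → s0
  read '0': s0 → s0
  end s0, rejected
w2:
  start at s0
  read '1': s0 → s0
  read '0': s0 → s0
  read '0': s0 → s0
  read '0': s0 → s0
  read '1': s0 → s0
  read '0': s0 → s0
  read '1': s0 → s0
  read '0': s0 → s0
  read '1': s0 → s0
  end s0, rejected
w3:
  start at s0
  read '2': s0 → s2
  read '1': s2 → s5
  read '2': s5 → s0
  read '0': s0 → s0
  read '0': s0 → s0
  read '1': s0 → s0
  read '0': s0 → s0
  read '1': s0 → s0
  read '0': s0 → s0
  read '0': s0 → s0
  read '2': s0 → s2
  end s2, accepted
w4:
  start at s0
  read '2': s0 → s2
  read '0': s2 → s2
  read '0': s2 → s2
  read '2': s2 → s5
  read '1': s5 → s0
  read '1': s0 → s0
  read '0': s0 → s0
  read '2': s0 → s2
  end s2, accepted

w3, w4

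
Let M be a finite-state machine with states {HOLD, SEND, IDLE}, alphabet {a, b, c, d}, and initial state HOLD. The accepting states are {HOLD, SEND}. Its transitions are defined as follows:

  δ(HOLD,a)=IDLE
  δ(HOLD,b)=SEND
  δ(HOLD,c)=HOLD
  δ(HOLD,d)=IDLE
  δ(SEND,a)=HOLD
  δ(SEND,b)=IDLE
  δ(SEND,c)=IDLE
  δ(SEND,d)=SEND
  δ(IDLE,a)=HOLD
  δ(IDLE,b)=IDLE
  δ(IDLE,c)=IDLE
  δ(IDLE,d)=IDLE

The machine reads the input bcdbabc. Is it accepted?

No

start at HOLD
read 'b': HOLD → SEND
read 'c': SEND → IDLE
read 'd': IDLE → IDLE
read 'b': IDLE → IDLE
read 'a': IDLE → HOLD
read 'b': HOLD → SEND
read 'c': SEND → IDLE
End state IDLE is not accepting.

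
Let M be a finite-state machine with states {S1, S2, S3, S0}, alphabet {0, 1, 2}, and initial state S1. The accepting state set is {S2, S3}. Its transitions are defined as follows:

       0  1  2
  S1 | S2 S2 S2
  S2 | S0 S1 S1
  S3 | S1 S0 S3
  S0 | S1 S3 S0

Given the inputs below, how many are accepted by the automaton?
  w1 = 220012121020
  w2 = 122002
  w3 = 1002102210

w1: S1 → S2 → S1 → S2 → S0 → S3 → S3 → S0 → S0 → S3 → S1 → S2 → S0  → end S0, rejected
w2: S1 → S2 → S1 → S2 → S0 → S1 → S2  → end S2, accepted
w3: S1 → S2 → S0 → S1 → S2 → S1 → S2 → S1 → S2 → S1 → S2  → end S2, accepted

2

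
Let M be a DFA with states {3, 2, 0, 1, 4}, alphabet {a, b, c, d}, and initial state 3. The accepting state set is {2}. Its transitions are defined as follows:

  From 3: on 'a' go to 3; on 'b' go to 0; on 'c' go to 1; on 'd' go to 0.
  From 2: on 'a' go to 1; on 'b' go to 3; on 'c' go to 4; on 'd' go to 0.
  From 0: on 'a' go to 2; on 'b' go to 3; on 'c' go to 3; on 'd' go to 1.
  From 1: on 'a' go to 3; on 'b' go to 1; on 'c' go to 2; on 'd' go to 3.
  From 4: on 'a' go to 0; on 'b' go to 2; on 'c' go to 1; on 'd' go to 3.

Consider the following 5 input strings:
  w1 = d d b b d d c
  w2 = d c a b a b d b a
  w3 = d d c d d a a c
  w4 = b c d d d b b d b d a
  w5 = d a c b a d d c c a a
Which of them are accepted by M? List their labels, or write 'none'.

w4

w1: 3 → 0 → 1 → 1 → 1 → 3 → 0 → 3  → end 3, rejected
w2: 3 → 0 → 3 → 3 → 0 → 2 → 3 → 0 → 3 → 3  → end 3, rejected
w3: 3 → 0 → 1 → 2 → 0 → 1 → 3 → 3 → 1  → end 1, rejected
w4: 3 → 0 → 3 → 0 → 1 → 3 → 0 → 3 → 0 → 3 → 0 → 2  → end 2, accepted
w5: 3 → 0 → 2 → 4 → 2 → 1 → 3 → 0 → 3 → 1 → 3 → 3  → end 3, rejected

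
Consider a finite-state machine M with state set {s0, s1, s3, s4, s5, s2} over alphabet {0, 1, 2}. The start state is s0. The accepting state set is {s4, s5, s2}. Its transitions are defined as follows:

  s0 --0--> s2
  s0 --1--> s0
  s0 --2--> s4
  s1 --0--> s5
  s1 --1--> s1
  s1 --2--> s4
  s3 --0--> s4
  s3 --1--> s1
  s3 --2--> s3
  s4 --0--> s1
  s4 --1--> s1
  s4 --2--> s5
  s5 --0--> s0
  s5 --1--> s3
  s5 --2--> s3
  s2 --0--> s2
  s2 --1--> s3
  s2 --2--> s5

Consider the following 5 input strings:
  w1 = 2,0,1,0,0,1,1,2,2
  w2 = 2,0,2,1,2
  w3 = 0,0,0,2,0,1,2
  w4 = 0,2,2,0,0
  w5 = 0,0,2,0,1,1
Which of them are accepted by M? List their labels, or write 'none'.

w1, w2, w3

w1: s0 → s4 → s1 → s1 → s5 → s0 → s0 → s0 → s4 → s5  → end s5, accepted
w2: s0 → s4 → s1 → s4 → s1 → s4  → end s4, accepted
w3: s0 → s2 → s2 → s2 → s5 → s0 → s0 → s4  → end s4, accepted
w4: s0 → s2 → s5 → s3 → s4 → s1  → end s1, rejected
w5: s0 → s2 → s2 → s5 → s0 → s0 → s0  → end s0, rejected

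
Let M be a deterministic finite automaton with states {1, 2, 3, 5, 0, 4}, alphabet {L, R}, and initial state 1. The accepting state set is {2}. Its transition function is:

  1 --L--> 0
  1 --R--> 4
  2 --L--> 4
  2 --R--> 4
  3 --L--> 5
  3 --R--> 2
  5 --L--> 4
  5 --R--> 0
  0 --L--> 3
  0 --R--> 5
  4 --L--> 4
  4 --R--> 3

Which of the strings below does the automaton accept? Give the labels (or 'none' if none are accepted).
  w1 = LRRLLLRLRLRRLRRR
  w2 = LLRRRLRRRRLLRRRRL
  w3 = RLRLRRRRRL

w1: Trace: 1 -L-> 0 -R-> 5 -R-> 0 -L-> 3 -L-> 5 -L-> 4 -R-> 3 -L-> 5 -R-> 0 -L-> 3 -R-> 2 -R-> 4 -L-> 4 -R-> 3 -R-> 2 -R-> 4  → end 4, rejected
w2: Trace: 1 -L-> 0 -L-> 3 -R-> 2 -R-> 4 -R-> 3 -L-> 5 -R-> 0 -R-> 5 -R-> 0 -R-> 5 -L-> 4 -L-> 4 -R-> 3 -R-> 2 -R-> 4 -R-> 3 -L-> 5  → end 5, rejected
w3: Trace: 1 -R-> 4 -L-> 4 -R-> 3 -L-> 5 -R-> 0 -R-> 5 -R-> 0 -R-> 5 -R-> 0 -L-> 3  → end 3, rejected

none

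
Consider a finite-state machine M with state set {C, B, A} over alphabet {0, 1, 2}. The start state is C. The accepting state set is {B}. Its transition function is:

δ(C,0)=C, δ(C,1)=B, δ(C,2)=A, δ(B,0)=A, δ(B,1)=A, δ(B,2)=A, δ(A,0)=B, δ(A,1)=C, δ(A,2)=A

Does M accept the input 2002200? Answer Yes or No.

No

start at C
read '2': C → A
read '0': A → B
read '0': B → A
read '2': A → A
read '2': A → A
read '0': A → B
read '0': B → A
End state A is not accepting.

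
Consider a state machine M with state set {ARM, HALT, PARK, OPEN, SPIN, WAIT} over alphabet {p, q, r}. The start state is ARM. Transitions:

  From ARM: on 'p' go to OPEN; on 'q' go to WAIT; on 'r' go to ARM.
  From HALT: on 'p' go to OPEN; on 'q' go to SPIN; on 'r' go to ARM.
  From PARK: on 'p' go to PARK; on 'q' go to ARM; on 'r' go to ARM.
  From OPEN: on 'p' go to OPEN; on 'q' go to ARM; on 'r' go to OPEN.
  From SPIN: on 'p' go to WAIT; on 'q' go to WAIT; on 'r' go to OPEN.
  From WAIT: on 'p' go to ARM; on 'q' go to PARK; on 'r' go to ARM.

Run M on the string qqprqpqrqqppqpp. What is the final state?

OPEN

start at ARM
read 'q': ARM → WAIT
read 'q': WAIT → PARK
read 'p': PARK → PARK
read 'r': PARK → ARM
read 'q': ARM → WAIT
read 'p': WAIT → ARM
read 'q': ARM → WAIT
read 'r': WAIT → ARM
read 'q': ARM → WAIT
read 'q': WAIT → PARK
read 'p': PARK → PARK
read 'p': PARK → PARK
read 'q': PARK → ARM
read 'p': ARM → OPEN
read 'p': OPEN → OPEN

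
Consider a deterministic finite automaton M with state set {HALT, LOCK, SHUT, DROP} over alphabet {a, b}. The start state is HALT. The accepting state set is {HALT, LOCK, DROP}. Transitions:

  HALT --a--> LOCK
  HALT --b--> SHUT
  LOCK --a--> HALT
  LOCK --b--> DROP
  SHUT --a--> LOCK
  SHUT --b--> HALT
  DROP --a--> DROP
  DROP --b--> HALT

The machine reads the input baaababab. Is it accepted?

Yes

start at HALT
read 'b': HALT → SHUT
read 'a': SHUT → LOCK
read 'a': LOCK → HALT
read 'a': HALT → LOCK
read 'b': LOCK → DROP
read 'a': DROP → DROP
read 'b': DROP → HALT
read 'a': HALT → LOCK
read 'b': LOCK → DROP
End state DROP is accepting.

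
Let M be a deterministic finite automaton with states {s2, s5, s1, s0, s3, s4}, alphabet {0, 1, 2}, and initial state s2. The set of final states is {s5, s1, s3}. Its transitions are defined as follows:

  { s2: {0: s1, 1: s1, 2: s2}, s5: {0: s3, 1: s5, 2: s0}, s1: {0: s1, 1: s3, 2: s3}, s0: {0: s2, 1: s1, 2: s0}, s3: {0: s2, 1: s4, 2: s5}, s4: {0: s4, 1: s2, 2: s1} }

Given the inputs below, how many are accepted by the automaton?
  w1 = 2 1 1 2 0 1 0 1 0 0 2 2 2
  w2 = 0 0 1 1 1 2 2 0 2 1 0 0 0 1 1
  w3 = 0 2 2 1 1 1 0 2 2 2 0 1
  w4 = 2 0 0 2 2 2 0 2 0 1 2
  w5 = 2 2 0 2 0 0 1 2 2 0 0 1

w1: s2 → s2 → s1 → s3 → s5 → s3 → s4 → s4 → s2 → s1 → s1 → s3 → s5 → s0  → end s0, rejected
w2: s2 → s1 → s1 → s3 → s4 → s2 → s2 → s2 → s1 → s3 → s4 → s4 → s4 → s4 → s2 → s1  → end s1, accepted
w3: s2 → s1 → s3 → s5 → s5 → s5 → s5 → s3 → s5 → s0 → s0 → s2 → s1  → end s1, accepted
w4: s2 → s2 → s1 → s1 → s3 → s5 → s0 → s2 → s2 → s1 → s3 → s5  → end s5, accepted
w5: s2 → s2 → s2 → s1 → s3 → s2 → s1 → s3 → s5 → s0 → s2 → s1 → s3  → end s3, accepted

4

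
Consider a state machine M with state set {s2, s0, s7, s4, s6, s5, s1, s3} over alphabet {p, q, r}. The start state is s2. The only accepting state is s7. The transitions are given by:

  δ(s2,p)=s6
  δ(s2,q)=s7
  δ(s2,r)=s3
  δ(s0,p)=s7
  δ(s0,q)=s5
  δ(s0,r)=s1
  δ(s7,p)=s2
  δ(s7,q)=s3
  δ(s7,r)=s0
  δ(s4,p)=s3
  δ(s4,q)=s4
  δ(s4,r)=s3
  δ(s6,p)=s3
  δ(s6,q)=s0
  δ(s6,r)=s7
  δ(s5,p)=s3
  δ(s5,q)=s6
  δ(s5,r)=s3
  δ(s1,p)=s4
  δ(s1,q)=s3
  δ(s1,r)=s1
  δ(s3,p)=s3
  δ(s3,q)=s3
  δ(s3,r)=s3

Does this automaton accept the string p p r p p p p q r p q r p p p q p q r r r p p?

s2 → s6 → s3 → s3 → s3 → s3 → s3 → s3 → s3 → s3 → s3 → s3 → s3 → s3 → s3 → s3 → s3 → s3 → s3 → s3 → s3 → s3 → s3 → s3
End state s3 is not accepting.

No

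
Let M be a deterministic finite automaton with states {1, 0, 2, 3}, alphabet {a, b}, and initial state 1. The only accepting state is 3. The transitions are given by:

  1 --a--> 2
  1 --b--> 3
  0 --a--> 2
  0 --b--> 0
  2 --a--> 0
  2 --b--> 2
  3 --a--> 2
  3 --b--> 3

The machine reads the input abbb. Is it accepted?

No

Trace: 1 -a-> 2 -b-> 2 -b-> 2 -b-> 2
End state 2 is not accepting.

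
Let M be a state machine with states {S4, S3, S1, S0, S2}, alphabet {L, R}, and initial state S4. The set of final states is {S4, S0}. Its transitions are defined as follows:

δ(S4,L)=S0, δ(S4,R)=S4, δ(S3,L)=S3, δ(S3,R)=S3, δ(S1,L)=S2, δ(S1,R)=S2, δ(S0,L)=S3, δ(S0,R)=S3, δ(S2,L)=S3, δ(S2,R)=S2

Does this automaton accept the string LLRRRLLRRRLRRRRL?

start at S4
read 'L': S4 → S0
read 'L': S0 → S3
read 'R': S3 → S3
read 'R': S3 → S3
read 'R': S3 → S3
read 'L': S3 → S3
read 'L': S3 → S3
read 'R': S3 → S3
read 'R': S3 → S3
read 'R': S3 → S3
read 'L': S3 → S3
read 'R': S3 → S3
read 'R': S3 → S3
read 'R': S3 → S3
read 'R': S3 → S3
read 'L': S3 → S3
End state S3 is not accepting.

No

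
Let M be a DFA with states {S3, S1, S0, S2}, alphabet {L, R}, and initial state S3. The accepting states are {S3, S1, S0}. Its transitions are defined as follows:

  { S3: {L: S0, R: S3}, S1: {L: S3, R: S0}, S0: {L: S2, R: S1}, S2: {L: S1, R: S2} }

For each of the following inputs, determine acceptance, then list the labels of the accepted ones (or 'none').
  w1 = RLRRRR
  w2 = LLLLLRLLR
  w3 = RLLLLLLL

w1, w2, w3

w1: S3 → S3 → S0 → S1 → S0 → S1 → S0  → end S0, accepted
w2: S3 → S0 → S2 → S1 → S3 → S0 → S1 → S3 → S0 → S1  → end S1, accepted
w3: S3 → S3 → S0 → S2 → S1 → S3 → S0 → S2 → S1  → end S1, accepted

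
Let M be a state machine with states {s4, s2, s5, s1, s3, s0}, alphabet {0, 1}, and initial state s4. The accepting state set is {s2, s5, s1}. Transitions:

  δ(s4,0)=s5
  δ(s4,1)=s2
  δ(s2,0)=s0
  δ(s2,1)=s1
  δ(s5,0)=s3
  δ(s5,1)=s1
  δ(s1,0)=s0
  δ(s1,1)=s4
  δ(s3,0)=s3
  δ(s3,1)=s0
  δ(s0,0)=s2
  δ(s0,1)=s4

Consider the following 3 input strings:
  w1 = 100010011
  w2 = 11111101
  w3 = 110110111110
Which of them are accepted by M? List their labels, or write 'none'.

w1:
  start at s4
  read '1': s4 → s2
  read '0': s2 → s0
  read '0': s0 → s2
  read '0': s2 → s0
  read '1': s0 → s4
  read '0': s4 → s5
  read '0': s5 → s3
  read '1': s3 → s0
  read '1': s0 → s4
  end s4, rejected
w2:
  start at s4
  read '1': s4 → s2
  read '1': s2 → s1
  read '1': s1 → s4
  read '1': s4 → s2
  read '1': s2 → s1
  read '1': s1 → s4
  read '0': s4 → s5
  read '1': s5 → s1
  end s1, accepted
w3:
  start at s4
  read '1': s4 → s2
  read '1': s2 → s1
  read '0': s1 → s0
  read '1': s0 → s4
  read '1': s4 → s2
  read '0': s2 → s0
  read '1': s0 → s4
  read '1': s4 → s2
  read '1': s2 → s1
  read '1': s1 → s4
  read '1': s4 → s2
  read '0': s2 → s0
  end s0, rejected

w2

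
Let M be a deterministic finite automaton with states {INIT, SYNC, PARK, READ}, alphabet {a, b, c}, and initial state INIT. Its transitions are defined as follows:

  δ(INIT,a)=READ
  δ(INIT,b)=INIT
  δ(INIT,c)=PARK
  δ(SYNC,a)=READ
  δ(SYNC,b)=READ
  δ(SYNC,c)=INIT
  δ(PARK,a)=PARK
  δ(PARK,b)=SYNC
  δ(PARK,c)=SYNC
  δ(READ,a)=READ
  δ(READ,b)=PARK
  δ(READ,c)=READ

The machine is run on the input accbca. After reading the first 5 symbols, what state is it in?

Trace: INIT -a-> READ -c-> READ -c-> READ -b-> PARK -c-> SYNC
After 5 symbols: SYNC.

SYNC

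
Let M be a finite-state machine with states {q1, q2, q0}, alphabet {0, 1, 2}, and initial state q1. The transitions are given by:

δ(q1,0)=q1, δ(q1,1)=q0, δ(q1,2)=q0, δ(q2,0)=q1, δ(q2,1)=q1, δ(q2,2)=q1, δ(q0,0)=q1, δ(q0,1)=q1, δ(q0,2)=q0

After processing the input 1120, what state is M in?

q1

start at q1
read '1': q1 → q0
read '1': q0 → q1
read '2': q1 → q0
read '0': q0 → q1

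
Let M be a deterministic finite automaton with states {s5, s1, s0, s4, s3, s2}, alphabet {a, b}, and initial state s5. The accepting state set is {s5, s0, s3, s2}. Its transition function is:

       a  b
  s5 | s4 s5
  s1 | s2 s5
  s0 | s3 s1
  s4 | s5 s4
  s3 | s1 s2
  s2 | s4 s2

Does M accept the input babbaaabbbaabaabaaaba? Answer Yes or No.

Yes

s5 → s5 → s4 → s4 → s4 → s5 → s4 → s5 → s5 → s5 → s5 → s4 → s5 → s5 → s4 → s5 → s5 → s4 → s5 → s4 → s4 → s5
End state s5 is accepting.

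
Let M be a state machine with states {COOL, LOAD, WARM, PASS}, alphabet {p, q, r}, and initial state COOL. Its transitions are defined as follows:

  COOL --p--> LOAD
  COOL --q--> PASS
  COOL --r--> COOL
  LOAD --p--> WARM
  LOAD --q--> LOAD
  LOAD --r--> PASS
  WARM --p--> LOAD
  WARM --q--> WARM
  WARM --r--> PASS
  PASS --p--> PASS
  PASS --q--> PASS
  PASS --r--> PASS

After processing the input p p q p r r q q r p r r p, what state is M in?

PASS

start at COOL
read 'p': COOL → LOAD
read 'p': LOAD → WARM
read 'q': WARM → WARM
read 'p': WARM → LOAD
read 'r': LOAD → PASS
read 'r': PASS → PASS
read 'q': PASS → PASS
read 'q': PASS → PASS
read 'r': PASS → PASS
read 'p': PASS → PASS
read 'r': PASS → PASS
read 'r': PASS → PASS
read 'p': PASS → PASS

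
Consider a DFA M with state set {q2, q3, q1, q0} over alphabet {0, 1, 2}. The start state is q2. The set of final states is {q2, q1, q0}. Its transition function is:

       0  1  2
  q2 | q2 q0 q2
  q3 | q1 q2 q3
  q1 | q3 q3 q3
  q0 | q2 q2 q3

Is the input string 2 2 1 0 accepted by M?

q2 → q2 → q2 → q0 → q2
End state q2 is accepting.

Yes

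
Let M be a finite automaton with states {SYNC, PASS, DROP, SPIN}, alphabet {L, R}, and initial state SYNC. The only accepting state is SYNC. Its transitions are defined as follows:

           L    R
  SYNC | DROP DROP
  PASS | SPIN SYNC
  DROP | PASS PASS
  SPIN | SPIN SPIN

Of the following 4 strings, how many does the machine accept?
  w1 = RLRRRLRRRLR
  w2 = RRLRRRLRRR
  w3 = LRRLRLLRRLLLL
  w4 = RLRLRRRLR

1

w1: Trace: SYNC -R-> DROP -L-> PASS -R-> SYNC -R-> DROP -R-> PASS -L-> SPIN -R-> SPIN -R-> SPIN -R-> SPIN -L-> SPIN -R-> SPIN  → end SPIN, rejected
w2: Trace: SYNC -R-> DROP -R-> PASS -L-> SPIN -R-> SPIN -R-> SPIN -R-> SPIN -L-> SPIN -R-> SPIN -R-> SPIN -R-> SPIN  → end SPIN, rejected
w3: Trace: SYNC -L-> DROP -R-> PASS -R-> SYNC -L-> DROP -R-> PASS -L-> SPIN -L-> SPIN -R-> SPIN -R-> SPIN -L-> SPIN -L-> SPIN -L-> SPIN -L-> SPIN  → end SPIN, rejected
w4: Trace: SYNC -R-> DROP -L-> PASS -R-> SYNC -L-> DROP -R-> PASS -R-> SYNC -R-> DROP -L-> PASS -R-> SYNC  → end SYNC, accepted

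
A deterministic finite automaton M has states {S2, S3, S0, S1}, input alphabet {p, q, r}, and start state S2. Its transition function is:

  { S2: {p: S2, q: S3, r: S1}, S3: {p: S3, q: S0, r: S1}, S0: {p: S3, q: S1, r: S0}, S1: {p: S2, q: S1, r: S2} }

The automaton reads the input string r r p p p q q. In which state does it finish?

S2 → S1 → S2 → S2 → S2 → S2 → S3 → S0

S0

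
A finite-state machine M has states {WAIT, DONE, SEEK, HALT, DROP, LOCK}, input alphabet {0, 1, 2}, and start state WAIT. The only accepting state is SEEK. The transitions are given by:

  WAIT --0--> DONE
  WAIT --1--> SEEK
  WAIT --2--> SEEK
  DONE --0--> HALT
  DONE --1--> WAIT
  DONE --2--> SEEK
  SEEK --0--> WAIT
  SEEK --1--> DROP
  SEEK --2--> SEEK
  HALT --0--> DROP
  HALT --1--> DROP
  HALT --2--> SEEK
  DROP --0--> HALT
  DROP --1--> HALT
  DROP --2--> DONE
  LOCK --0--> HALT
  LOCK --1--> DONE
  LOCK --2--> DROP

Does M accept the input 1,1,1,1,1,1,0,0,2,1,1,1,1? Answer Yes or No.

WAIT → SEEK → DROP → HALT → DROP → HALT → DROP → HALT → DROP → DONE → WAIT → SEEK → DROP → HALT
End state HALT is not accepting.

No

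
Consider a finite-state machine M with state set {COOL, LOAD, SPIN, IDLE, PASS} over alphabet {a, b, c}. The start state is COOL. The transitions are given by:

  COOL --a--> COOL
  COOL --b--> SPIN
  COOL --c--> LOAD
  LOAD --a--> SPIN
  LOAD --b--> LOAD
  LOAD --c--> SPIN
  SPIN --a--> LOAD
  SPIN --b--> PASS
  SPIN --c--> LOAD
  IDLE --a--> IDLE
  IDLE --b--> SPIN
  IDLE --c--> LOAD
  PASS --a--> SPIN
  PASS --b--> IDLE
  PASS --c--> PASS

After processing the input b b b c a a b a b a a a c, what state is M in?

LOAD

Trace: COOL -b-> SPIN -b-> PASS -b-> IDLE -c-> LOAD -a-> SPIN -a-> LOAD -b-> LOAD -a-> SPIN -b-> PASS -a-> SPIN -a-> LOAD -a-> SPIN -c-> LOAD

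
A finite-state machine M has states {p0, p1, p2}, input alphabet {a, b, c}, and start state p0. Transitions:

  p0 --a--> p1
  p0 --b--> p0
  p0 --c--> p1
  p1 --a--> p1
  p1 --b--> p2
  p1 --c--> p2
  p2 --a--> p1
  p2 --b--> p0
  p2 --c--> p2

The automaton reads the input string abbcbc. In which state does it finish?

p2

Trace: p0 -a-> p1 -b-> p2 -b-> p0 -c-> p1 -b-> p2 -c-> p2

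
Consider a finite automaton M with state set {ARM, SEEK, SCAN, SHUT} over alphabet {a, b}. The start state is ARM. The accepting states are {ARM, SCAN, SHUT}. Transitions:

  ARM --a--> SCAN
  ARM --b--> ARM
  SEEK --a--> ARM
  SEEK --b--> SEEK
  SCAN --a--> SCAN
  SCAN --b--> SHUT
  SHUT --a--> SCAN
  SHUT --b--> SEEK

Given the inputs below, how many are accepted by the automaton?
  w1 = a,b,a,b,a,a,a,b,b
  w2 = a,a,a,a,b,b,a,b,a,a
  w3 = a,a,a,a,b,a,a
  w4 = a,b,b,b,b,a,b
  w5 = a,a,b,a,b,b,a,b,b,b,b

w1: Trace: ARM -a-> SCAN -b-> SHUT -a-> SCAN -b-> SHUT -a-> SCAN -a-> SCAN -a-> SCAN -b-> SHUT -b-> SEEK  → end SEEK, rejected
w2: Trace: ARM -a-> SCAN -a-> SCAN -a-> SCAN -a-> SCAN -b-> SHUT -b-> SEEK -a-> ARM -b-> ARM -a-> SCAN -a-> SCAN  → end SCAN, accepted
w3: Trace: ARM -a-> SCAN -a-> SCAN -a-> SCAN -a-> SCAN -b-> SHUT -a-> SCAN -a-> SCAN  → end SCAN, accepted
w4: Trace: ARM -a-> SCAN -b-> SHUT -b-> SEEK -b-> SEEK -b-> SEEK -a-> ARM -b-> ARM  → end ARM, accepted
w5: Trace: ARM -a-> SCAN -a-> SCAN -b-> SHUT -a-> SCAN -b-> SHUT -b-> SEEK -a-> ARM -b-> ARM -b-> ARM -b-> ARM -b-> ARM  → end ARM, accepted

4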